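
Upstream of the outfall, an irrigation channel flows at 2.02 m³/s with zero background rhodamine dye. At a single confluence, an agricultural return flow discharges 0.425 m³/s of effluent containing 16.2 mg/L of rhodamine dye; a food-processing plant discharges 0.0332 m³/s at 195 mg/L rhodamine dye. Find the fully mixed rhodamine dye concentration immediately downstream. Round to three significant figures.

5.39 mg/L

Mixed concentration C = ΣQC/ΣQ = (2.020·0 + 0.4250·16.20 + 0.03320·195.0) / 2.478 = 13.36/2.478 = 5.391 mg/L.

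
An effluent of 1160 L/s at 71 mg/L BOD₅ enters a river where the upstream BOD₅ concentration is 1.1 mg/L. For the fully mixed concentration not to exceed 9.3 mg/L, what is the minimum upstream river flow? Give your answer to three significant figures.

Set C_mix = 9.3: (Q·1.100 + 1160·71.00) / (Q + 1160) = 9.3
→ Q = 1160·(71.00 − 9.3)/(9.3 − 1.100) = 8728 L/s.

8730 L/s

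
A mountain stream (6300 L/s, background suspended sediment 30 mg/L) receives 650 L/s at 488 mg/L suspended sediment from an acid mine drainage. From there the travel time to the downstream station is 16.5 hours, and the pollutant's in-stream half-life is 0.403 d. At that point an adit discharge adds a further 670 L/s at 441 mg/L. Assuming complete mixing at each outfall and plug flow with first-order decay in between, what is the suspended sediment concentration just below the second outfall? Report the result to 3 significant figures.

After mixing, C = (6300·30.00 + 650.0·488.0) / 6950 = 506200/6950 = 72.83 mg/L; combined flow 6950 L/s.
Half-life 0.403 d → k = ln 2 / 0.403 = 1.720 d⁻¹.
After decay, C = 72.83 × e^(−kt) = 72.83 × 0.3065 = 22.33 mg/L.
At the second outfall, C = (6950·22.33 + 670.0·441.0) / (6950 + 670.0) = 59.14 mg/L.

59.1 mg/L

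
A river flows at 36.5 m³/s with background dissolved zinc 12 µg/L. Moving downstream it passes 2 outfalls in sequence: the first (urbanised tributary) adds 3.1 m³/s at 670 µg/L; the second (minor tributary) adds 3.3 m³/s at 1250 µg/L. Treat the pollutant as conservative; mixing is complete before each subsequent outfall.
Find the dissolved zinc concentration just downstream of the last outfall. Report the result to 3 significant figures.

Below outfall 1: Q → 39.60 m³/s, C = (36.50·12.00 + 3.100·670.0)/39.60 = 63.51 µg/L.
Below outfall 2: Q → 42.90 m³/s, C = (39.60·63.51 + 3.300·1250)/42.90 = 154.8 µg/L.

155 µg/L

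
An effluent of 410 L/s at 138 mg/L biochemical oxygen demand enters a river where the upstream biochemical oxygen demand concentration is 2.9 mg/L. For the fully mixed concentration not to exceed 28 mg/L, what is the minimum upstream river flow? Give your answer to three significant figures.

Set C_mix = 28: (Q·2.900 + 410.0·138.0) / (Q + 410.0) = 28
→ Q = 410.0·(138.0 − 28)/(28 − 2.900) = 1797 L/s.

1800 L/s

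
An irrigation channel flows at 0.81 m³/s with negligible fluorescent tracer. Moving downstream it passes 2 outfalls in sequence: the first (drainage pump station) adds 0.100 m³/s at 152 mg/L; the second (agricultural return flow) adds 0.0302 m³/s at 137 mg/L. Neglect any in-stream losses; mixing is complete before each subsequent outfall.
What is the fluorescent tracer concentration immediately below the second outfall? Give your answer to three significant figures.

20.6 mg/L

Below outfall 1: Q → 0.9100 m³/s, C = (0.8100·0 + 0.1000·152.0)/0.9100 = 16.70 mg/L.
Below outfall 2: Q → 0.9402 m³/s, C = (0.9100·16.70 + 0.03020·137.0)/0.9402 = 20.57 mg/L.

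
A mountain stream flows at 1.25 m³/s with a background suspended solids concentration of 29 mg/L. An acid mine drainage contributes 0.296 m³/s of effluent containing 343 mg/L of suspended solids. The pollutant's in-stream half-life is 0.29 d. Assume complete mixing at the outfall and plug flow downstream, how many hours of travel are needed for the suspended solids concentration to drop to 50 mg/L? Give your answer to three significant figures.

Conservation of mass: C = (1.250·29.00 + 0.2960·343.0) / 1.546 = 137.8/1.546 = 89.12 mg/L.
Half-life 0.29 d → k = ln 2 / 0.29 = 2.390 d⁻¹.
89.12·exp(−k·t) = 50 → t = ln(89.12/50)/k = 20890 s = 5.803 h.

5.80 h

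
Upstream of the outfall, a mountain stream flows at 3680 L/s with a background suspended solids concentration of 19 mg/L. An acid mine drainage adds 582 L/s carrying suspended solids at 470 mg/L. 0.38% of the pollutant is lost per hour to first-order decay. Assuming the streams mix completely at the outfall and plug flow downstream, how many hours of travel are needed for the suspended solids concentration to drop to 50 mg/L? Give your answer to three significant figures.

Flow-weighted average: C = (3680·19.00 + 582.0·470.0) / 4262 = 343500/4262 = 80.59 mg/L.
0.38%/h lost → k = −ln(1 − 0.0038) = 0.003807 h⁻¹.
80.59·exp(−k·t) = 50 → t = ln(80.59/50)/k = 451300 s = 125.4 h.

125 h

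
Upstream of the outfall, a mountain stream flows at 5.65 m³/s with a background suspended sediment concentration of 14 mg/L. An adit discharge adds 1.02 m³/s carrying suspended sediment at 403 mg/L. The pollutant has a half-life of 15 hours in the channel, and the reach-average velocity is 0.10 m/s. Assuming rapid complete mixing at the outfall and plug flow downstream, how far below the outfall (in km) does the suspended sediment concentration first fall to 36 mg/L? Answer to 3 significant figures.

After mixing, C = (5.650·14.00 + 1.020·403.0) / 6.670 = 490.2/6.670 = 73.49 mg/L.
Half-life 15 h → k = ln 2 / 15 = 0.04621 h⁻¹ = 1.109 d⁻¹.
Set 73.49·exp(−k·t) = 36 → t = ln(73.49/36)/k = 55590 s = 15.44 h.
Distance = v·t = 0.10·55590 = 5559 m = 5.559 km.

5.56 km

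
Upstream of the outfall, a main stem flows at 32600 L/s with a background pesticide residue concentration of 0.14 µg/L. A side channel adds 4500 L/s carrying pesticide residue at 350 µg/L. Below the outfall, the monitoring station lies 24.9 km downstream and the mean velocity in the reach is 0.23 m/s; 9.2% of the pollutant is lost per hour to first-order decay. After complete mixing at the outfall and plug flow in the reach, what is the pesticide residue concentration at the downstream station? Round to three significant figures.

Mass balance: C = (32600·0.1400 + 4500·350.0) / 37100 = 1580000/37100 = 42.58 µg/L.
Travel time t = 24.9·1000 / 0.23 = 108300 s = 30.07 h.
9.2%/h lost → k = −ln(1 − 0.092) = 0.09651 h⁻¹.
After decay, C = 42.58 × e^(−kt) = 42.58 × 0.05490 = 2.337 µg/L.

2.34 µg/L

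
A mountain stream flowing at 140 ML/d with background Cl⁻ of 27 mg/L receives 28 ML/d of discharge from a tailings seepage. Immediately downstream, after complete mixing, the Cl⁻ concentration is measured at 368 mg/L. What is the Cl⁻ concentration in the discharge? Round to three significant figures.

Mass balance: 140.0·27.00 + 28.00·Cₑ = 168.0·368.0
→ Cₑ = (168.0·368.0 − 140.0·27.00) / 28.00 = 2073 mg/L.

2070 mg/L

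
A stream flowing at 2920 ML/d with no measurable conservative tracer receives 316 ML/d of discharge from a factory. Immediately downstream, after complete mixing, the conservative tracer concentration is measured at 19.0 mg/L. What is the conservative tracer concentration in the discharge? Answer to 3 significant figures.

Mass balance: 2920·0 + 316.0·Cₑ = 3236·19.00
→ Cₑ = (3236·19.00 − 2920·0) / 316.0 = 194.6 mg/L.

195 mg/L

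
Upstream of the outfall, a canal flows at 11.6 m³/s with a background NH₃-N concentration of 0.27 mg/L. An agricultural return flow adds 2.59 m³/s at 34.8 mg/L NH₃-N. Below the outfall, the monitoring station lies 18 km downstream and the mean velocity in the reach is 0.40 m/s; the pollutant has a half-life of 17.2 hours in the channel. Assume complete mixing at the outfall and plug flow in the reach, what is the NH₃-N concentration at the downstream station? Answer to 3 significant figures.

3.97 mg/L

Conservation of mass: C = (11.60·0.2700 + 2.590·34.80) / 14.19 = 93.26/14.19 = 6.573 mg/L.
Travel time t = 18·1000 / 0.40 = 45000 s = 12.50 h.
Half-life 17.2 h → k = ln 2 / 17.2 = 0.04030 h⁻¹ = 0.9672 d⁻¹.
Applying C = C₀e^(−kt): 6.573 × 0.6043 = 3.972 mg/L.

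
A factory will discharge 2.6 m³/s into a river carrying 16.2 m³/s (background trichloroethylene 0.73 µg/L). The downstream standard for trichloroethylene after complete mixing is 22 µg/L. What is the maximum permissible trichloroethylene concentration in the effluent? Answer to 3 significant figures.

At the limit, (Qr·Cr + Qe·Cₑ)/(Qr + Qe) = 22:
Cₑ = (18.80·22 − 16.20·0.7300) / 2.600 = 154.5 µg/L.

155 µg/L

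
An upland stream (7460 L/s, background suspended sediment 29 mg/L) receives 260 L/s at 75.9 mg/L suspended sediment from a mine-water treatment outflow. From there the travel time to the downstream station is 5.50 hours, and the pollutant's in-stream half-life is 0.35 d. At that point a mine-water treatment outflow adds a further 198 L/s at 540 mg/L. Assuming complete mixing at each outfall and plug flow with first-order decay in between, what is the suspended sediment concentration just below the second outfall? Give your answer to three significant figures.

32.4 mg/L

Mixed concentration C = ΣQC/ΣQ = (7460·29.00 + 260.0·75.90) / 7720 = 236100/7720 = 30.58 mg/L; combined flow 7720 L/s.
Half-life 0.35 d → k = ln 2 / 0.35 = 1.980 d⁻¹.
Applying C = C₀e^(−kt): 30.58 × 0.6352 = 19.42 mg/L.
Second outfall: C = (7720·19.42 + 198.0·540.0)/7918 = 32.44 mg/L.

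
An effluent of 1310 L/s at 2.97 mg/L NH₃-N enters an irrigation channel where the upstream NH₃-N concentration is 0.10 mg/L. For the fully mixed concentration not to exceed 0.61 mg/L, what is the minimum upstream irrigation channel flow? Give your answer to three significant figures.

Set C_mix = 0.61: (Q·0.1000 + 1310·2.970) / (Q + 1310) = 0.61
→ Q = 1310·(2.970 − 0.61)/(0.61 − 0.1000) = 6062 L/s.

6060 L/s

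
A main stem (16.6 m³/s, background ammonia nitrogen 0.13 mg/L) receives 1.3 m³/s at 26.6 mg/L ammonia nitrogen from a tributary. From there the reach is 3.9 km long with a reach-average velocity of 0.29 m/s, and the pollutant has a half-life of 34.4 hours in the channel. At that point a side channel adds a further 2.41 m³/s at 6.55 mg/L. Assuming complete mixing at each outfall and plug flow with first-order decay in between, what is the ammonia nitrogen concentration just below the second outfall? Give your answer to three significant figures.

Mixed concentration C = ΣQC/ΣQ = (16.60·0.1300 + 1.300·26.60) / 17.90 = 36.74/17.90 = 2.052 mg/L; combined flow 17.90 m³/s.
Travel time t = 3.9·1000 / 0.29 = 13450 s = 3.736 h.
Half-life 34.4 h → k = ln 2 / 34.4 = 0.02015 h⁻¹ = 0.4836 d⁻¹.
Applying C = C₀e^(−kt): 2.052 × 0.9275 = 1.904 mg/L.
At the second outfall, C = (17.90·1.904 + 2.410·6.550) / (17.90 + 2.410) = 2.455 mg/L.

2.45 mg/L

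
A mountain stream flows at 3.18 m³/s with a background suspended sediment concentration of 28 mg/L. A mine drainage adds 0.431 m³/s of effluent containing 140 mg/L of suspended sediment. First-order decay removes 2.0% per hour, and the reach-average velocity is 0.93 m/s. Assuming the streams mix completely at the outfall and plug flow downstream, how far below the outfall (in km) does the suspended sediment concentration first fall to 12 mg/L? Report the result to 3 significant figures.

205 km

Mixed concentration C = ΣQC/ΣQ = (3.180·28.00 + 0.4310·140.0) / 3.611 = 149.4/3.611 = 41.37 mg/L.
2.0%/h lost → k = −ln(1 − 0.02) = 0.02020 h⁻¹.
Set 41.37·exp(−k·t) = 12 → t = ln(41.37/12)/k = 220500 s = 61.26 h.
Distance = v·t = 0.93·220500 = 205100 m = 205.1 km.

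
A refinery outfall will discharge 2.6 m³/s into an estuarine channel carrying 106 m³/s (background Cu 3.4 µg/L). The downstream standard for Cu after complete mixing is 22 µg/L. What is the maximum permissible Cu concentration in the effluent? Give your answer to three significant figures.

780 µg/L

At the limit, (Qr·Cr + Qe·Cₑ)/(Qr + Qe) = 22:
Cₑ = (108.6·22 − 106.0·3.400) / 2.600 = 780.3 µg/L.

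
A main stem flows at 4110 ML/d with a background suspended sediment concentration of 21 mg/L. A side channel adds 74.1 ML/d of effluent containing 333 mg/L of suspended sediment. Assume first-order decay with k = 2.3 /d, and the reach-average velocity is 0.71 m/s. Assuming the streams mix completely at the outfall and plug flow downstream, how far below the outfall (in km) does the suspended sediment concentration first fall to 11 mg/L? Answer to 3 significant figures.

23.5 km

Conservation of mass: C = (4110·21.00 + 74.10·333.0) / 4184 = 111000/4184 = 26.53 mg/L.
Set 26.53·exp(−k·t) = 11 → t = ln(26.53/11)/k = 33070 s = 9.185 h.
Distance = v·t = 0.71·33070 = 23480 m = 23.48 km.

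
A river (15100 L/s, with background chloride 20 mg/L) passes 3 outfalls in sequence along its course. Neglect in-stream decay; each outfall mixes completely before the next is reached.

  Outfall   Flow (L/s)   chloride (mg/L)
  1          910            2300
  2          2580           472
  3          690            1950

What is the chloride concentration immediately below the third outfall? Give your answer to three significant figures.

Below outfall 1: Q → 16010 L/s, C = (15100·20.00 + 910.0·2300)/16010 = 149.6 mg/L.
Below outfall 2: Q → 18590 L/s, C = (16010·149.6 + 2580·472.0)/18590 = 194.3 mg/L.
Below outfall 3: Q → 19280 L/s, C = (18590·194.3 + 690.0·1950)/19280 = 257.2 mg/L.

257 mg/L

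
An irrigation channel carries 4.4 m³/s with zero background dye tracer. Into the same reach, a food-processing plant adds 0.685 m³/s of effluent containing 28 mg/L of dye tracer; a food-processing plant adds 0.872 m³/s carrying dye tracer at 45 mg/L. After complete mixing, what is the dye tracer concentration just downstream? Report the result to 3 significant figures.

9.81 mg/L

Conservation of mass: C = (4.400·0 + 0.6850·28.00 + 0.8720·45.00) / 5.957 = 58.42/5.957 = 9.807 mg/L.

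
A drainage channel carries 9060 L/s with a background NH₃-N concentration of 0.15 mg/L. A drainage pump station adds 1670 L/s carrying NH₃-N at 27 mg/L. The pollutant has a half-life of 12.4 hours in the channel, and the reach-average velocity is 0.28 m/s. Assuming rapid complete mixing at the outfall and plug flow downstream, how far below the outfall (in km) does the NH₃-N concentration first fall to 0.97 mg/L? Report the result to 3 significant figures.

Mixed concentration C = ΣQC/ΣQ = (9060·0.1500 + 1670·27.00) / 10730 = 46450/10730 = 4.329 mg/L.
Half-life 12.4 h → k = ln 2 / 12.4 = 0.05590 h⁻¹ = 1.342 d⁻¹.
Set 4.329·exp(−k·t) = 0.97 → t = ln(4.329/0.97)/k = 96330 s = 26.76 h.
Distance = v·t = 0.28·96330 = 26970 m = 26.97 km.

27.0 km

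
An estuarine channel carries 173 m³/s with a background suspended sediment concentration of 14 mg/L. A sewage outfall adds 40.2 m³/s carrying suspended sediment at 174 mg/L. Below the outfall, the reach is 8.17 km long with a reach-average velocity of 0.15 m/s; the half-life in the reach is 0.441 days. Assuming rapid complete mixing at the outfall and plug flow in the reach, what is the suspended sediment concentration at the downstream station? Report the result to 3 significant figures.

16.4 mg/L

Conservation of mass: C = (173.0·14.00 + 40.20·174.0) / 213.2 = 9417/213.2 = 44.17 mg/L.
Travel time t = 8.17·1000 / 0.15 = 54470 s = 15.13 h.
Half-life 0.441 d → k = ln 2 / 0.441 = 1.572 d⁻¹.
Applying C = C₀e^(−kt): 44.17 × 0.3713 = 16.40 mg/L.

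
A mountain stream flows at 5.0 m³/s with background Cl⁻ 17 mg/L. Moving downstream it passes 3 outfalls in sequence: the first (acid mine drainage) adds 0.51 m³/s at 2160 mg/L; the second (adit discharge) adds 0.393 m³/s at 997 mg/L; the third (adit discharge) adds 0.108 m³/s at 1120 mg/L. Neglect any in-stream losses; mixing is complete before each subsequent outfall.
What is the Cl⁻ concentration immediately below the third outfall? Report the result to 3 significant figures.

Outfall 1: combined Q = 5.510 m³/s; C = (5.000·17.00 + 0.5100·2160)/5.510 = 215.4 mg/L.
Outfall 2: combined Q = 5.903 m³/s; C = (5.510·215.4 + 0.3930·997.0)/5.903 = 267.4 mg/L.
Outfall 3: combined Q = 6.011 m³/s; C = (5.903·267.4 + 0.1080·1120)/6.011 = 282.7 mg/L.

283 mg/L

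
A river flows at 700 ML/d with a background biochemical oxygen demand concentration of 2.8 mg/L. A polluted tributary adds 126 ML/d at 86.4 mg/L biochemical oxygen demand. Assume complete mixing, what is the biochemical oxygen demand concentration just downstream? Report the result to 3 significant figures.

Conservation of mass: C = (700.0·2.800 + 126.0·86.40) / 826.0 = 12850/826.0 = 15.55 mg/L.

15.6 mg/L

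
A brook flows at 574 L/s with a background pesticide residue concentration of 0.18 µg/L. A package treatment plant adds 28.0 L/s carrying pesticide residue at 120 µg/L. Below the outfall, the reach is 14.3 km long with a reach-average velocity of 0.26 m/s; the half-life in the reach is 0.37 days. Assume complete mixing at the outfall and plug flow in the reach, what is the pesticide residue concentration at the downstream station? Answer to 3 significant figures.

1.75 µg/L

After mixing, C = (574.0·0.1800 + 28.00·120.0) / 602.0 = 3463/602.0 = 5.753 µg/L.
Travel time t = 14.3·1000 / 0.26 = 55000 s = 15.28 h.
Half-life 0.37 d → k = ln 2 / 0.37 = 1.873 d⁻¹.
Decay over the reach: 5.753·exp(−kt) = 5.753·0.3034 = 1.746 µg/L.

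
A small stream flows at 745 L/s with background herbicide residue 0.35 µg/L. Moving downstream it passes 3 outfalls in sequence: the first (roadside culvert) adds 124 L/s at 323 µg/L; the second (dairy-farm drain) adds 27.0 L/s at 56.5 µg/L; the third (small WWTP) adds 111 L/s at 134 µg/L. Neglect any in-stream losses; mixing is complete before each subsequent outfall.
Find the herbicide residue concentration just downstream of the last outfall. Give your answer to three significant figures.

Below outfall 1: Q → 869.0 L/s, C = (745.0·0.3500 + 124.0·323.0)/869.0 = 46.39 µg/L.
Below outfall 2: Q → 896.0 L/s, C = (869.0·46.39 + 27.00·56.50)/896.0 = 46.69 µg/L.
Below outfall 3: Q → 1007 L/s, C = (896.0·46.69 + 111.0·134.0)/1007 = 56.32 µg/L.

56.3 µg/L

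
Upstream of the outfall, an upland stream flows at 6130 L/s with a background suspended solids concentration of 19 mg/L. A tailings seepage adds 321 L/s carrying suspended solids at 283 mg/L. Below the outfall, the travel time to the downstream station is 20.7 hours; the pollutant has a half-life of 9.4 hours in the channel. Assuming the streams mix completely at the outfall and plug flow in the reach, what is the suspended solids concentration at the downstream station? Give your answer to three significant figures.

Flow-weighted average: C = (6130·19.00 + 321.0·283.0) / 6451 = 207300/6451 = 32.14 mg/L.
Half-life 9.4 h → k = ln 2 / 9.4 = 0.07374 h⁻¹ = 1.770 d⁻¹.
Applying C = C₀e^(−kt): 32.14 × 0.2173 = 6.984 mg/L.

6.98 mg/L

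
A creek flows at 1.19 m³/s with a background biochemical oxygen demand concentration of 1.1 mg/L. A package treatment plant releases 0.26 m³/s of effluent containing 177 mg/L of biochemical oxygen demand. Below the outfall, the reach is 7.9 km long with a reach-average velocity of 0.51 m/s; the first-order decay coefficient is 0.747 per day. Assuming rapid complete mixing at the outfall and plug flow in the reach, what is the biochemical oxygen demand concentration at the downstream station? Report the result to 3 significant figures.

Conservation of mass: C = (1.190·1.100 + 0.2600·177.0) / 1.450 = 47.33/1.450 = 32.64 mg/L.
Travel time t = 7.9·1000 / 0.51 = 15490 s = 4.303 h.
First-order decay: C = 32.64·exp(−k·t) = 32.64·0.8747 = 28.55 mg/L.

28.5 mg/L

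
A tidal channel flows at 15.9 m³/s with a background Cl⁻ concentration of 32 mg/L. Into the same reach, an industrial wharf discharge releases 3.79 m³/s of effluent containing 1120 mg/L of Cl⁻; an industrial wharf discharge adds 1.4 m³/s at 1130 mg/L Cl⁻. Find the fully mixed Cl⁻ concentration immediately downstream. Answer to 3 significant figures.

Mixed concentration C = ΣQC/ΣQ = (15.90·32.00 + 3.790·1120 + 1.400·1130) / 21.09 = 6336/21.09 = 300.4 mg/L.

300 mg/L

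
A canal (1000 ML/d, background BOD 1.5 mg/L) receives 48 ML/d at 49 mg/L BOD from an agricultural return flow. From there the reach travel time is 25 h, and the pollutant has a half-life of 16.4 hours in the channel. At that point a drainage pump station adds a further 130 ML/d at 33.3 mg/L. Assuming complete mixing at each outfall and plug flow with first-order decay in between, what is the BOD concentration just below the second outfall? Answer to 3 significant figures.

After mixing, C = (1000·1.500 + 48.00·49.00) / 1048 = 3852/1048 = 3.676 mg/L; combined flow 1048 ML/d.
Half-life 16.4 h → k = ln 2 / 16.4 = 0.04227 h⁻¹ = 1.014 d⁻¹.
First-order decay: C = 3.676·exp(−k·t) = 3.676·0.3476 = 1.278 mg/L.
Second outfall: C = (1048·1.278 + 130.0·33.30)/1178 = 4.812 mg/L.

4.81 mg/L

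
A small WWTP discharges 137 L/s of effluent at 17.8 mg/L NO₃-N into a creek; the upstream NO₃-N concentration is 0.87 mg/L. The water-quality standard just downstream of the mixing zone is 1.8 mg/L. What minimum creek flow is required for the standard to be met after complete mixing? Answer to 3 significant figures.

Set C_mix = 1.8: (Q·0.8700 + 137.0·17.80) / (Q + 137.0) = 1.8
→ Q = 137.0·(17.80 − 1.8)/(1.8 − 0.8700) = 2357 L/s.

2360 L/s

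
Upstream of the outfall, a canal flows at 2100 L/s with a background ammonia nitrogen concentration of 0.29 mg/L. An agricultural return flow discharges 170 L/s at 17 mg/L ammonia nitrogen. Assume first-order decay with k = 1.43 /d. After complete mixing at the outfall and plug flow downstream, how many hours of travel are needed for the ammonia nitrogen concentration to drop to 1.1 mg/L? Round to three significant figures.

Flow-weighted average: C = (2100·0.2900 + 170.0·17.00) / 2270 = 3499/2270 = 1.541 mg/L.
1.541·exp(−k·t) = 1.1 → t = ln(1.541/1.1)/k = 20380 s = 5.662 h.

5.66 h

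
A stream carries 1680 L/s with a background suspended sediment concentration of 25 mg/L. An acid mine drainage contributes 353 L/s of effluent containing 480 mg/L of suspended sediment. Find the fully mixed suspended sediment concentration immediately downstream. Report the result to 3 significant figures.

Mixed concentration C = ΣQC/ΣQ = (1680·25.00 + 353.0·480.0) / 2033 = 211400/2033 = 104.0 mg/L.

104 mg/L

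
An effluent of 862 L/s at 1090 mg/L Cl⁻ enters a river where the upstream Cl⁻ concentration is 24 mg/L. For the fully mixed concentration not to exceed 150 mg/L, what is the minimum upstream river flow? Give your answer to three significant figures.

6430 L/s

Set C_mix = 150: (Q·24.00 + 862.0·1090) / (Q + 862.0) = 150
→ Q = 862.0·(1090 − 150)/(150 − 24.00) = 6431 L/s.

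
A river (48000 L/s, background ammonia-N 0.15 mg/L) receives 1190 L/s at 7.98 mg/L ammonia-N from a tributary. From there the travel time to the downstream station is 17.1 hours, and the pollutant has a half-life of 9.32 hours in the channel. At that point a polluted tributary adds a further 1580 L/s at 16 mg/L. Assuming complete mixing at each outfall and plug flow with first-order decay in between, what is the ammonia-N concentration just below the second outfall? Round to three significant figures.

0.590 mg/L

After mixing, C = (48000·0.1500 + 1190·7.980) / 49190 = 16700/49190 = 0.3394 mg/L; combined flow 49190 L/s.
Half-life 9.32 h → k = ln 2 / 9.32 = 0.07437 h⁻¹ = 1.785 d⁻¹.
Applying C = C₀e^(−kt): 0.3394 × 0.2803 = 0.09515 mg/L.
At the second outfall, C = (49190·0.09515 + 1580·16.00) / (49190 + 1580) = 0.5901 mg/L.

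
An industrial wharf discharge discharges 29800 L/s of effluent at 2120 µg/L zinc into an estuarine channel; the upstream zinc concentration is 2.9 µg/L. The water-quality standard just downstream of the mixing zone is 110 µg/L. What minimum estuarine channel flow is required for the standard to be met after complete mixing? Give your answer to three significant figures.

Set C_mix = 110: (Q·2.900 + 29800·2120) / (Q + 29800) = 110
→ Q = 29800·(2120 − 110)/(110 − 2.900) = 559300 L/s.

559000 L/s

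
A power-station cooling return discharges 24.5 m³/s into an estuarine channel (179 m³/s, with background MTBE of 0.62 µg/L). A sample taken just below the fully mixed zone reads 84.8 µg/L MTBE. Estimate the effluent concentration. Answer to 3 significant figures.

700 µg/L

Mass balance: 179.0·0.6200 + 24.50·Cₑ = 203.5·84.80
→ Cₑ = (203.5·84.80 − 179.0·0.6200) / 24.50 = 699.8 µg/L.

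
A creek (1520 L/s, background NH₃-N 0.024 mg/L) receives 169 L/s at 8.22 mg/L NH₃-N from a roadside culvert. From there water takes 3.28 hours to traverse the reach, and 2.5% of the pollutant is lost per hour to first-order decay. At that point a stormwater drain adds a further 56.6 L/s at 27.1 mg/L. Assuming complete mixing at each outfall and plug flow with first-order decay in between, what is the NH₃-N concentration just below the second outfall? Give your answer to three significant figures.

Mixed concentration C = ΣQC/ΣQ = (1520·0.02400 + 169.0·8.220) / 1689 = 1426/1689 = 0.8441 mg/L; combined flow 1689 L/s.
2.5%/h lost → k = −ln(1 − 0.025) = 0.02532 h⁻¹.
Decay over the reach: 0.8441·exp(−kt) = 0.8441·0.9203 = 0.7768 mg/L.
At the second outfall, C = (1689·0.7768 + 56.60·27.10) / (1689 + 56.60) = 1.630 mg/L.

1.63 mg/L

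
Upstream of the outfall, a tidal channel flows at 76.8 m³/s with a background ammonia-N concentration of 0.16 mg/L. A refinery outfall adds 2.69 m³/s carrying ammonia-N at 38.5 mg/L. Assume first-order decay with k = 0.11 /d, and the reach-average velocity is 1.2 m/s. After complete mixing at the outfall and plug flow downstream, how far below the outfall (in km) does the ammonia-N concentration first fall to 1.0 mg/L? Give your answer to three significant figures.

355 km

Mass balance: C = (76.80·0.1600 + 2.690·38.50) / 79.49 = 115.9/79.49 = 1.457 mg/L.
Set 1.457·exp(−k·t) = 1.0 → t = ln(1.457/1.0)/k = 295900 s = 82.19 h.
Distance = v·t = 1.2·295900 = 355000 m = 355.0 km.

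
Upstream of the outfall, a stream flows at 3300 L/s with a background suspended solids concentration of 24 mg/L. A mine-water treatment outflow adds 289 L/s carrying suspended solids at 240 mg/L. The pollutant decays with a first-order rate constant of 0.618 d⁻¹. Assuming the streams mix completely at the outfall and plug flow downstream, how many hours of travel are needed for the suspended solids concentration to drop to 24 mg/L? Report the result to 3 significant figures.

Mixed concentration C = ΣQC/ΣQ = (3300·24.00 + 289.0·240.0) / 3589 = 148600/3589 = 41.39 mg/L.
41.39·exp(−k·t) = 24 → t = ln(41.39/24)/k = 76200 s = 21.17 h.

21.2 h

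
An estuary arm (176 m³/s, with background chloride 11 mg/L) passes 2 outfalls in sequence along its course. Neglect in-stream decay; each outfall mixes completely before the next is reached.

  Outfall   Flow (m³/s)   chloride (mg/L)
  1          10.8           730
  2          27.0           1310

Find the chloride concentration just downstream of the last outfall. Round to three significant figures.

Outfall 1: combined Q = 186.8 m³/s; C = (176.0·11.00 + 10.80·730.0)/186.8 = 52.57 mg/L.
Outfall 2: combined Q = 213.8 m³/s; C = (186.8·52.57 + 27.00·1310)/213.8 = 211.4 mg/L.

211 mg/L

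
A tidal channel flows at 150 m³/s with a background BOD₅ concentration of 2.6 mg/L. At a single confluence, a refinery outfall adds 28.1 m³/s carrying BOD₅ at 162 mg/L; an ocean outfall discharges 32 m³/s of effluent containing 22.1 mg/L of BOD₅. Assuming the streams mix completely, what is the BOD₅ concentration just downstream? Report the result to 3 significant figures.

26.9 mg/L

Conservation of mass: C = (150.0·2.600 + 28.10·162.0 + 32.00·22.10) / 210.1 = 5649/210.1 = 26.89 mg/L.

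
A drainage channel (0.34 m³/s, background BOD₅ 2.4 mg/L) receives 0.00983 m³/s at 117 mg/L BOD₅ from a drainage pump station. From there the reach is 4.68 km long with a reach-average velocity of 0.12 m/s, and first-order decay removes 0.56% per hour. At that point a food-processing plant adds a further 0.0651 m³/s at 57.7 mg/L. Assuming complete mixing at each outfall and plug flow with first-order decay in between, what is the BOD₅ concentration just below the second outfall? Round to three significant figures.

13.5 mg/L

Conservation of mass: C = (0.3400·2.400 + 0.009830·117.0) / 0.3498 = 1.966/0.3498 = 5.620 mg/L; combined flow 0.3498 m³/s.
Travel time t = 4.68·1000 / 0.12 = 39000 s = 10.83 h.
0.56%/h lost → k = −ln(1 − 0.0056) = 0.005616 h⁻¹.
Decay over the reach: 5.620·exp(−kt) = 5.620·0.9410 = 5.288 mg/L.
Second outfall: C = (0.3498·5.288 + 0.06510·57.70)/0.4149 = 13.51 mg/L.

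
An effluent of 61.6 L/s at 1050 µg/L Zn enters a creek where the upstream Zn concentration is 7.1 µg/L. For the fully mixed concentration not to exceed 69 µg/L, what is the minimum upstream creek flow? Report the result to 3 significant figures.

Set C_mix = 69: (Q·7.100 + 61.60·1050) / (Q + 61.60) = 69
→ Q = 61.60·(1050 − 69)/(69 − 7.100) = 976.2 L/s.

976 L/s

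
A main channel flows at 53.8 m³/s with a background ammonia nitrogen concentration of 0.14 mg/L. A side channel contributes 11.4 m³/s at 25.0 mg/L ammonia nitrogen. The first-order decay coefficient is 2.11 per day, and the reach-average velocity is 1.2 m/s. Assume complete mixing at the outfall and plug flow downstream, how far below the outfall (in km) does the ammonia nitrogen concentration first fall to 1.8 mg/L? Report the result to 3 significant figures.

Mass balance: C = (53.80·0.1400 + 11.40·25.00) / 65.20 = 292.5/65.20 = 4.487 mg/L.
Set 4.487·exp(−k·t) = 1.8 → t = ln(4.487/1.8)/k = 37400 s = 10.39 h.
Distance = v·t = 1.2·37400 = 44880 m = 44.88 km.

44.9 km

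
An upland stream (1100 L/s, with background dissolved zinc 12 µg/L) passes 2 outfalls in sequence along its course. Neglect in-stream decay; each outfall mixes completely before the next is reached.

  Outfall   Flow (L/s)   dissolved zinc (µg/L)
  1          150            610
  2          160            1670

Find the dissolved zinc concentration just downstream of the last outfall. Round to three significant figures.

264 µg/L

After outfall 1: Q = 1100 + 150.0 = 1250 L/s; C = (1100·12.00 + 150.0·610.0)/1250 = 83.76 µg/L.
After outfall 2: Q = 1250 + 160.0 = 1410 L/s; C = (1250·83.76 + 160.0·1670)/1410 = 263.8 µg/L.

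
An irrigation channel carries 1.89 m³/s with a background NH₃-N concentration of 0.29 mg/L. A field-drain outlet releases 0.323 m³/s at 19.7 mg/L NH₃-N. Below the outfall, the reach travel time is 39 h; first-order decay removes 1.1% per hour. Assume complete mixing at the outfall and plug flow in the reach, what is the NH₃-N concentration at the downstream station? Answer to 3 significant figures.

Conservation of mass: C = (1.890·0.2900 + 0.3230·19.70) / 2.213 = 6.911/2.213 = 3.123 mg/L.
1.1%/h lost → k = −ln(1 − 0.011) = 0.01106 h⁻¹.
First-order decay: C = 3.123·exp(−k·t) = 3.123·0.6496 = 2.029 mg/L.

2.03 mg/L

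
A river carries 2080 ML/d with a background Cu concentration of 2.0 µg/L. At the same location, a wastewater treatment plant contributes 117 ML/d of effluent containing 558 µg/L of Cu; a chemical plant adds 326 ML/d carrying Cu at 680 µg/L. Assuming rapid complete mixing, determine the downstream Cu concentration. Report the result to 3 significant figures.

115 µg/L

Mass balance: C = (2080·2.000 + 117.0·558.0 + 326.0·680.0) / 2523 = 291100/2523 = 115.4 µg/L.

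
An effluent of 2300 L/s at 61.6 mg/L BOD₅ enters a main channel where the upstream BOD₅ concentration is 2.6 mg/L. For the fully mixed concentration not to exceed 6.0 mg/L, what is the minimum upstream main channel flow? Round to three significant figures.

37600 L/s

Set C_mix = 6.0: (Q·2.600 + 2300·61.60) / (Q + 2300) = 6.0
→ Q = 2300·(61.60 − 6.0)/(6.0 − 2.600) = 37610 L/s.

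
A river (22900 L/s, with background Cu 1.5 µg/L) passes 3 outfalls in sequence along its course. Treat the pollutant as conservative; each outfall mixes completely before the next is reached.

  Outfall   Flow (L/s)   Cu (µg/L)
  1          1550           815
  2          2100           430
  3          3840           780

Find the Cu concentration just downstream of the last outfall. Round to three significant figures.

171 µg/L

Outfall 1: combined Q = 24450 L/s; C = (22900·1.500 + 1550·815.0)/24450 = 53.07 µg/L.
Outfall 2: combined Q = 26550 L/s; C = (24450·53.07 + 2100·430.0)/26550 = 82.89 µg/L.
Outfall 3: combined Q = 30390 L/s; C = (26550·82.89 + 3840·780.0)/30390 = 171.0 µg/L.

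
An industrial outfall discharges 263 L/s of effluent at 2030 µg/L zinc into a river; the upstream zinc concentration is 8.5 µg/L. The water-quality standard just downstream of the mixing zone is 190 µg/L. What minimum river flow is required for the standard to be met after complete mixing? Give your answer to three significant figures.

Set C_mix = 190: (Q·8.500 + 263.0·2030) / (Q + 263.0) = 190
→ Q = 263.0·(2030 − 190)/(190 − 8.500) = 2666 L/s.

2670 L/s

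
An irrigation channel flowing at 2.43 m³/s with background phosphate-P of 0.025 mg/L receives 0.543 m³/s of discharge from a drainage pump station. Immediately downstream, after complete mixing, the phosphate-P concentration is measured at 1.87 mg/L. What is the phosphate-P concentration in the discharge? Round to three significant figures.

10.1 mg/L

Mass balance: 2.430·0.02500 + 0.5430·Cₑ = 2.973·1.870
→ Cₑ = (2.973·1.870 − 2.430·0.02500) / 0.5430 = 10.13 mg/L.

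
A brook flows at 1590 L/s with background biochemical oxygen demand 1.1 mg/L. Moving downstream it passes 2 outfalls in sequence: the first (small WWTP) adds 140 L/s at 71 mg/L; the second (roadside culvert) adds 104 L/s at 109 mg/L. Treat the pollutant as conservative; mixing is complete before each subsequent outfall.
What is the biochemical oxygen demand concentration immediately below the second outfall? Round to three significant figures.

12.6 mg/L

Below outfall 1: Q → 1730 L/s, C = (1590·1.100 + 140.0·71.00)/1730 = 6.757 mg/L.
Below outfall 2: Q → 1834 L/s, C = (1730·6.757 + 104.0·109.0)/1834 = 12.55 mg/L.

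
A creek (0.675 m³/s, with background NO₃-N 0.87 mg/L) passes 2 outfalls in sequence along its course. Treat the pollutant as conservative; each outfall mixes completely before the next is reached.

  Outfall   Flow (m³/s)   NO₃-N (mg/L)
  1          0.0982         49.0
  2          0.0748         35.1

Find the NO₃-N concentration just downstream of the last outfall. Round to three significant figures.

After outfall 1: Q = 0.6750 + 0.09820 = 0.7732 m³/s; C = (0.6750·0.8700 + 0.09820·49.00)/0.7732 = 6.983 mg/L.
After outfall 2: Q = 0.7732 + 0.07480 = 0.8480 m³/s; C = (0.7732·6.983 + 0.07480·35.10)/0.8480 = 9.463 mg/L.

9.46 mg/L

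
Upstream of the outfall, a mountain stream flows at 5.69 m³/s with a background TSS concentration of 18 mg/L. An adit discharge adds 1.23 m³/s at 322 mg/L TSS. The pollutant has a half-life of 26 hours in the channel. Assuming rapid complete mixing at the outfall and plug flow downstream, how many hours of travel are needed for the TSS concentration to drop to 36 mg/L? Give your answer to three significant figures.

Conservation of mass: C = (5.690·18.00 + 1.230·322.0) / 6.920 = 498.5/6.920 = 72.03 mg/L.
Half-life 26 h → k = ln 2 / 26 = 0.02666 h⁻¹ = 0.6398 d⁻¹.
72.03·exp(−k·t) = 36 → t = ln(72.03/36)/k = 93670 s = 26.02 h.

26.0 h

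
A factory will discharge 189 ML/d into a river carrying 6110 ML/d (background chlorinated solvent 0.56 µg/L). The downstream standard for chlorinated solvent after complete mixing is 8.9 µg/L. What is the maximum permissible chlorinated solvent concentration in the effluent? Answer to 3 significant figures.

At the limit, (Qr·Cr + Qe·Cₑ)/(Qr + Qe) = 8.9:
Cₑ = (6299·8.9 − 6110·0.5600) / 189.0 = 278.5 µg/L.

279 µg/L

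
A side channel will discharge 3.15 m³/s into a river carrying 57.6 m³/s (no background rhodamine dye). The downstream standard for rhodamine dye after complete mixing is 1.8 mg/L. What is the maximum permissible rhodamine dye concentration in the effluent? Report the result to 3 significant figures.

34.7 mg/L

At the limit, (Qr·Cr + Qe·Cₑ)/(Qr + Qe) = 1.8:
Cₑ = (60.75·1.8 − 57.60·0) / 3.150 = 34.71 mg/L.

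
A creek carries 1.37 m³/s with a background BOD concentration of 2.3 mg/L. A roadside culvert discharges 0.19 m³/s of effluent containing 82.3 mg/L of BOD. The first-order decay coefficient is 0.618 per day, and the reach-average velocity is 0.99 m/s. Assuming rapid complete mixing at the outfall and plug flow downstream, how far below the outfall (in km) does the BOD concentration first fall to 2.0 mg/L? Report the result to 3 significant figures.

248 km

Mixed concentration C = ΣQC/ΣQ = (1.370·2.300 + 0.1900·82.30) / 1.560 = 18.79/1.560 = 12.04 mg/L.
Set 12.04·exp(−k·t) = 2.0 → t = ln(12.04/2.0)/k = 251000 s = 69.72 h.
Distance = v·t = 0.99·251000 = 248500 m = 248.5 km.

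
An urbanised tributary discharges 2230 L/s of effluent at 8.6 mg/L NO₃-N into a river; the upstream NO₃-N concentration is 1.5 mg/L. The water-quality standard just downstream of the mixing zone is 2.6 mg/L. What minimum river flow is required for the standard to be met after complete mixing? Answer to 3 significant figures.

12200 L/s

Set C_mix = 2.6: (Q·1.500 + 2230·8.600) / (Q + 2230) = 2.6
→ Q = 2230·(8.600 − 2.6)/(2.6 − 1.500) = 12160 L/s.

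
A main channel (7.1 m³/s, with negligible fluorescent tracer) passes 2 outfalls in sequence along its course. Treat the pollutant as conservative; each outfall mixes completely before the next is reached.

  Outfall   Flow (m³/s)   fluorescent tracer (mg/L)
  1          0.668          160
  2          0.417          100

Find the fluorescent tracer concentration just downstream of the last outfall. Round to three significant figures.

18.2 mg/L

Outfall 1: combined Q = 7.768 m³/s; C = (7.100·0 + 0.6680·160.0)/7.768 = 13.76 mg/L.
Outfall 2: combined Q = 8.185 m³/s; C = (7.768·13.76 + 0.4170·100.0)/8.185 = 18.15 mg/L.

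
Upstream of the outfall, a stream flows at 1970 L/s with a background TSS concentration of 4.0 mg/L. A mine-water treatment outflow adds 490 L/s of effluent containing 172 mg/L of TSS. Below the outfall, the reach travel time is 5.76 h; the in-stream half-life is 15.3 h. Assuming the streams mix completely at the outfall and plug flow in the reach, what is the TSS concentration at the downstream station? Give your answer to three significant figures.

Mass balance: C = (1970·4.000 + 490.0·172.0) / 2460 = 92160/2460 = 37.46 mg/L.
Half-life 15.3 h → k = ln 2 / 15.3 = 0.04530 h⁻¹ = 1.087 d⁻¹.
First-order decay: C = 37.46·exp(−k·t) = 37.46·0.7703 = 28.86 mg/L.

28.9 mg/L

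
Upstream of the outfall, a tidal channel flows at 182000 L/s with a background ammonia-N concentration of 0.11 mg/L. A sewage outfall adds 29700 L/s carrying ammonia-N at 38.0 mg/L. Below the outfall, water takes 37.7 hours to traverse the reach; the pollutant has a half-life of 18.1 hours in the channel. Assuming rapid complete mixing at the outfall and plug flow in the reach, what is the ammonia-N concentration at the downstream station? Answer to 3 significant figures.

1.28 mg/L

Flow-weighted average: C = (182000·0.1100 + 29700·38.00) / 211700 = 1149000/211700 = 5.426 mg/L.
Half-life 18.1 h → k = ln 2 / 18.1 = 0.03830 h⁻¹ = 0.9191 d⁻¹.
After decay, C = 5.426 × e^(−kt) = 5.426 × 0.2360 = 1.281 mg/L.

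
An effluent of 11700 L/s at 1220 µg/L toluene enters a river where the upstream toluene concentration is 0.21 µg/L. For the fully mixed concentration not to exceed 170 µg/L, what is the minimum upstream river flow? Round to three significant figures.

72400 L/s

Set C_mix = 170: (Q·0.2100 + 11700·1220) / (Q + 11700) = 170
→ Q = 11700·(1220 − 170)/(170 − 0.2100) = 72350 L/s.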